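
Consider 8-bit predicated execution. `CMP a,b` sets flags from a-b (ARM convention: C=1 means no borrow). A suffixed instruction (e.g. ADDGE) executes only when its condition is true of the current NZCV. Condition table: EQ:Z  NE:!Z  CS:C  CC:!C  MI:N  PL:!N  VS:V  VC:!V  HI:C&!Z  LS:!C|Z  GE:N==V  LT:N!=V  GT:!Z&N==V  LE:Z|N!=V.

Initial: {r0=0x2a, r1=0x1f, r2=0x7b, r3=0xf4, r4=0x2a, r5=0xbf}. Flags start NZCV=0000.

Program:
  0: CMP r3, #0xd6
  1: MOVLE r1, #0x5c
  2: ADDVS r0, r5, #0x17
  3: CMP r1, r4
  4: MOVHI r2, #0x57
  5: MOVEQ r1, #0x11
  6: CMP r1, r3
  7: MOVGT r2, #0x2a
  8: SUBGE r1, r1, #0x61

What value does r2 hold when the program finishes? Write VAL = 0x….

0: ✓ CMP  NZCV=0010
1: · MOVLE
2: · ADDVS
3: ✓ CMP  NZCV=1000
4: · MOVHI
5: · MOVEQ
6: ✓ CMP  NZCV=0000
7: ✓ MOVGT  r2←0x2a
8: ✓ SUBGE  r1←0xbe

VAL = 0x2a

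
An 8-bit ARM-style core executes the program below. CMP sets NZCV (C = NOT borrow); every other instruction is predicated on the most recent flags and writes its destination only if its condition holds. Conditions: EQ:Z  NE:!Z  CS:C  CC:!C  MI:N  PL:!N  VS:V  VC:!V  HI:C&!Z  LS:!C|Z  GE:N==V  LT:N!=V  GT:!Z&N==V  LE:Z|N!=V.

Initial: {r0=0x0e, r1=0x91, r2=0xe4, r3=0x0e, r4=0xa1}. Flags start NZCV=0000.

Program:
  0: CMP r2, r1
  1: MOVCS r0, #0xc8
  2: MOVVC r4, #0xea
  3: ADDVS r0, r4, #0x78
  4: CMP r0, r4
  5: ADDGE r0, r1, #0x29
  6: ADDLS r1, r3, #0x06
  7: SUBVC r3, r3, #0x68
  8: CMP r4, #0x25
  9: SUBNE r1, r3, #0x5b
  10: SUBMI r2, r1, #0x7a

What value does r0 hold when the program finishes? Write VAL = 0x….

0: ✓ CMP  NZCV=0010
1: ✓ MOVCS  r0←0xc8
2: ✓ MOVVC  r4←0xea
3: · ADDVS
4: ✓ CMP  NZCV=1000
5: · ADDGE
6: ✓ ADDLS  r1←0x14
7: ✓ SUBVC  r3←0xa6
8: ✓ CMP  NZCV=1010
9: ✓ SUBNE  r1←0x4b
10: ✓ SUBMI  r2←0xd1

VAL = 0xc8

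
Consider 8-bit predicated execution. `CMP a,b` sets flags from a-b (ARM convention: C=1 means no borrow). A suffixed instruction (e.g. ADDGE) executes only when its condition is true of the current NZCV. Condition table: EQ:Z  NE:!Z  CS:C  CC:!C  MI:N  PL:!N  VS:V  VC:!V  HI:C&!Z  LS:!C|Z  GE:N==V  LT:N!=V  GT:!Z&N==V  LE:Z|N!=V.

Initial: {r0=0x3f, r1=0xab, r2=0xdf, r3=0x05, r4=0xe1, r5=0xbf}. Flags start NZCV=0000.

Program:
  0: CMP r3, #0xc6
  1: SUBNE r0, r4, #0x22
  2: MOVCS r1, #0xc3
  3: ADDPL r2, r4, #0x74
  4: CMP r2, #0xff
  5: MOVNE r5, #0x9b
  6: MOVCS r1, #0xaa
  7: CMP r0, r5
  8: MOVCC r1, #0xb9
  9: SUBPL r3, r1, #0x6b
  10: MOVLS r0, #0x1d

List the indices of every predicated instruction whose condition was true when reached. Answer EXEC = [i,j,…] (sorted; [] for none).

EXEC = [1,3,5,9]

0: ✓ CMP  NZCV=0000
1: ✓ SUBNE  r0←0xbf
2: · MOVCS
3: ✓ ADDPL  r2←0x55
4: ✓ CMP  NZCV=0000
5: ✓ MOVNE  r5←0x9b
6: · MOVCS
7: ✓ CMP  NZCV=0010
8: · MOVCC
9: ✓ SUBPL  r3←0x40
10: · MOVLS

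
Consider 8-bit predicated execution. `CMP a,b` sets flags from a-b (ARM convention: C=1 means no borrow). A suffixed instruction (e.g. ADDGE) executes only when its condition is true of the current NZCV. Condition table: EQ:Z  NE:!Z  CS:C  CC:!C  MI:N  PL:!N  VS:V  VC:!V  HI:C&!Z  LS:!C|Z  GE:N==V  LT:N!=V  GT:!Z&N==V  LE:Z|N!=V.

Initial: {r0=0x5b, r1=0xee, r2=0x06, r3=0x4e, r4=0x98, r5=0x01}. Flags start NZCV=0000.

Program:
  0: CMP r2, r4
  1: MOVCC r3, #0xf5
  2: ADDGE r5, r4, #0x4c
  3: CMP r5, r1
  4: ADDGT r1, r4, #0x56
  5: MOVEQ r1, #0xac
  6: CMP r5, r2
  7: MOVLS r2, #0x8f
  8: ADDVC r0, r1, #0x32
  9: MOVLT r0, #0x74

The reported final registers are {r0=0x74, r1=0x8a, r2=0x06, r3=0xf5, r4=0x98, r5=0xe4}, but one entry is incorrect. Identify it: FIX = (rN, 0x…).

[0] flags=0000 → (cmp)
[1] flags=0000 CC?T → r3=0xf5
[2] flags=0000 GE?T → r5=0xe4
[3] flags=1000 → (cmp)
[4] flags=1000 GT?F → skip
[5] flags=1000 EQ?F → skip
[6] flags=1010 → (cmp)
[7] flags=1010 LS?F → skip
[8] flags=1010 VC?T → r0=0x20
[9] flags=1010 LT?T → r0=0x74

FIX = (r1, 0xee)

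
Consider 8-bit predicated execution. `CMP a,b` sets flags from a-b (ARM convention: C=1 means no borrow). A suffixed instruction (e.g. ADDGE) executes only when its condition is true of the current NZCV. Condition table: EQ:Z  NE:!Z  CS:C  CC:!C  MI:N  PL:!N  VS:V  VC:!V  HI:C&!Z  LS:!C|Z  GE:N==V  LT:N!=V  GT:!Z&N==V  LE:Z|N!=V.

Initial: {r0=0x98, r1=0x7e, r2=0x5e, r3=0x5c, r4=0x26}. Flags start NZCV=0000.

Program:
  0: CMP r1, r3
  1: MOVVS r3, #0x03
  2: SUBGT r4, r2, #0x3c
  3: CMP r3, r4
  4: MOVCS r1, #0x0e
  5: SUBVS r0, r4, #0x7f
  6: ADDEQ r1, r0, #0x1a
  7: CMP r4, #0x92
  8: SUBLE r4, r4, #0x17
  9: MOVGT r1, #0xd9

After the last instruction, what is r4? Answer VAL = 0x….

[0] flags=0010 → (cmp)
[1] flags=0010 VS?F → skip
[2] flags=0010 GT?T → r4=0x22
[3] flags=0010 → (cmp)
[4] flags=0010 CS?T → r1=0x0e
[5] flags=0010 VS?F → skip
[6] flags=0010 EQ?F → skip
[7] flags=1001 → (cmp)
[8] flags=1001 LE?F → skip
[9] flags=1001 GT?T → r1=0xd9

VAL = 0x22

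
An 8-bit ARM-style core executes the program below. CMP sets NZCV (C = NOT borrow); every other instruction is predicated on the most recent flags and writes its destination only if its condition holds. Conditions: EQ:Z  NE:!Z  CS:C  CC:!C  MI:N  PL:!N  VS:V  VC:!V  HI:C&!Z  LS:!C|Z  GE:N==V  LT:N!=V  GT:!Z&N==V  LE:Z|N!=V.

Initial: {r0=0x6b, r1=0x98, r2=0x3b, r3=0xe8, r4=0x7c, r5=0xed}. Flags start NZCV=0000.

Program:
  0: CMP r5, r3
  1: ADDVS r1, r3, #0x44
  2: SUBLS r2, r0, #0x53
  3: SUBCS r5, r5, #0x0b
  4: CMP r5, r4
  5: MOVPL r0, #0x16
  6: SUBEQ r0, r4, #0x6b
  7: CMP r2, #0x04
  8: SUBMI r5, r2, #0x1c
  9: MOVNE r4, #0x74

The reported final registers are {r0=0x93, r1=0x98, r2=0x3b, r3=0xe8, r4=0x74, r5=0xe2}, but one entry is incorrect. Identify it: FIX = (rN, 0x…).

FIX = (r0, 0x16)

[0] flags=0010 → (cmp)
[1] flags=0010 VS?F → skip
[2] flags=0010 LS?F → skip
[3] flags=0010 CS?T → r5=0xe2
[4] flags=0011 → (cmp)
[5] flags=0011 PL?T → r0=0x16
[6] flags=0011 EQ?F → skip
[7] flags=0010 → (cmp)
[8] flags=0010 MI?F → skip
[9] flags=0010 NE?T → r4=0x74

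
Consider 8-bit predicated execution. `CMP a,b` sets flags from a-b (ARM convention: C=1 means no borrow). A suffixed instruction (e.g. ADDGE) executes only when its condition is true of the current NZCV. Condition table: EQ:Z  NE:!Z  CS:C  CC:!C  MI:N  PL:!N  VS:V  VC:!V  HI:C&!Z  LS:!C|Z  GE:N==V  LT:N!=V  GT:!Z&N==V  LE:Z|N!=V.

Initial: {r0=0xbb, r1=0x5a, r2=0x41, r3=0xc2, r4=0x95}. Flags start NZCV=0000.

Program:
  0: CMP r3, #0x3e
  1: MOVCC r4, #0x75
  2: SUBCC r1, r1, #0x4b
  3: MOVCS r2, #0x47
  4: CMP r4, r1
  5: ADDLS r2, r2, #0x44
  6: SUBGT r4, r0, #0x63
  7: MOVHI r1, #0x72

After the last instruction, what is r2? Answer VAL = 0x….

[0] flags=1010 → (cmp)
[1] flags=1010 CC?F → skip
[2] flags=1010 CC?F → skip
[3] flags=1010 CS?T → r2=0x47
[4] flags=0011 → (cmp)
[5] flags=0011 LS?F → skip
[6] flags=0011 GT?F → skip
[7] flags=0011 HI?T → r1=0x72

VAL = 0x47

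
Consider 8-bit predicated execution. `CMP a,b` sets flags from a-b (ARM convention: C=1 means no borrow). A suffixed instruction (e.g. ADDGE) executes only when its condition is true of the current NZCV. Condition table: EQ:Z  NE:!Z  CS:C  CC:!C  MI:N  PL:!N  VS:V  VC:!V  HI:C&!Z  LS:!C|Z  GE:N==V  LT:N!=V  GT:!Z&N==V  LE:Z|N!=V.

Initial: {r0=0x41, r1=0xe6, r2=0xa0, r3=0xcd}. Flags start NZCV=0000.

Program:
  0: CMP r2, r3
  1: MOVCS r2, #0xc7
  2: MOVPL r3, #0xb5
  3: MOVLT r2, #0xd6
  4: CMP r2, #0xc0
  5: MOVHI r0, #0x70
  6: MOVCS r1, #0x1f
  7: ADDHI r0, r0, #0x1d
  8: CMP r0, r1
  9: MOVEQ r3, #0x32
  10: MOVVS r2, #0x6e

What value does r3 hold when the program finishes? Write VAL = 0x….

0: ✓ CMP  NZCV=1000
1: · MOVCS
2: · MOVPL
3: ✓ MOVLT  r2←0xd6
4: ✓ CMP  NZCV=0010
5: ✓ MOVHI  r0←0x70
6: ✓ MOVCS  r1←0x1f
7: ✓ ADDHI  r0←0x8d
8: ✓ CMP  NZCV=0011
9: · MOVEQ
10: ✓ MOVVS  r2←0x6e

VAL = 0xcd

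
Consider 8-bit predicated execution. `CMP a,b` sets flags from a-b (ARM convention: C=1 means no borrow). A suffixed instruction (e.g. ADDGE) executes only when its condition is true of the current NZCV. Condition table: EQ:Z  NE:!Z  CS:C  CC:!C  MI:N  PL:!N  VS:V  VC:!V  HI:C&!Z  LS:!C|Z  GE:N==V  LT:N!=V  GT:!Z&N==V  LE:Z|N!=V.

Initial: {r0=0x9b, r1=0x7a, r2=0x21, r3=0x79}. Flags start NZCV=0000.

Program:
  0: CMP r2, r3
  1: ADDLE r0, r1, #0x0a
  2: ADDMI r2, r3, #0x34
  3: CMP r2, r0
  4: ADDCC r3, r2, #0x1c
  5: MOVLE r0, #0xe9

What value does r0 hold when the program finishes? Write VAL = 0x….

[0] flags=1000 → (cmp)
[1] flags=1000 LE?T → r0=0x84
[2] flags=1000 MI?T → r2=0xad
[3] flags=0010 → (cmp)
[4] flags=0010 CC?F → skip
[5] flags=0010 LE?F → skip

VAL = 0x84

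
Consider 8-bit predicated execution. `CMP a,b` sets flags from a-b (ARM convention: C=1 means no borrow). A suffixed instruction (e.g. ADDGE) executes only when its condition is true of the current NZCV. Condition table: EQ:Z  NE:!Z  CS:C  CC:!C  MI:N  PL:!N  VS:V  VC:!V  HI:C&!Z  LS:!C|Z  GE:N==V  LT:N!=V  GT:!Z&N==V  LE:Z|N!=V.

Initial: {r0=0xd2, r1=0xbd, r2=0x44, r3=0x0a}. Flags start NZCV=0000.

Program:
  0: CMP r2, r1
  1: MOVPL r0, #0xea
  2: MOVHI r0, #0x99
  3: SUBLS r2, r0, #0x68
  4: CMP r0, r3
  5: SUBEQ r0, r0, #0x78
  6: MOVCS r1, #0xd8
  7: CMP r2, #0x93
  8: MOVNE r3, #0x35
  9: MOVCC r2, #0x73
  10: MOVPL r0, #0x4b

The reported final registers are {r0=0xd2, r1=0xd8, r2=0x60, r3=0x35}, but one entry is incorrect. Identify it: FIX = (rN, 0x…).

0: ✓ CMP  NZCV=1001
1: · MOVPL
2: · MOVHI
3: ✓ SUBLS  r2←0x6a
4: ✓ CMP  NZCV=1010
5: · SUBEQ
6: ✓ MOVCS  r1←0xd8
7: ✓ CMP  NZCV=1001
8: ✓ MOVNE  r3←0x35
9: ✓ MOVCC  r2←0x73
10: · MOVPL

FIX = (r2, 0x73)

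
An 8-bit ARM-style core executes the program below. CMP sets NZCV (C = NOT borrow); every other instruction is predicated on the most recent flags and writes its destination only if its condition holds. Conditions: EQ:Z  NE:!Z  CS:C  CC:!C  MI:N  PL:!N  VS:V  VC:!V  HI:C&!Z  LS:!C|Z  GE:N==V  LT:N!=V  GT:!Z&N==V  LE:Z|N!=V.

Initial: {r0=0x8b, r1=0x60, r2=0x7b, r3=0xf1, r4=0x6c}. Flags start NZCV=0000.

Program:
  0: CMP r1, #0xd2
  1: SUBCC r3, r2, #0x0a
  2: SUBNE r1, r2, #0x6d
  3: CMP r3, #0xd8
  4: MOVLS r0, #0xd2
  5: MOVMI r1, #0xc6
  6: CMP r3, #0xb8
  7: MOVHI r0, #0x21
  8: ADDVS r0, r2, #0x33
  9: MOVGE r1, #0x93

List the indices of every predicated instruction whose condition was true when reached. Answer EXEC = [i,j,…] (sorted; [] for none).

0: ✓ CMP  NZCV=1001
1: ✓ SUBCC  r3←0x71
2: ✓ SUBNE  r1←0x0e
3: ✓ CMP  NZCV=1001
4: ✓ MOVLS  r0←0xd2
5: ✓ MOVMI  r1←0xc6
6: ✓ CMP  NZCV=1001
7: · MOVHI
8: ✓ ADDVS  r0←0xae
9: ✓ MOVGE  r1←0x93

EXEC = [1,2,4,5,8,9]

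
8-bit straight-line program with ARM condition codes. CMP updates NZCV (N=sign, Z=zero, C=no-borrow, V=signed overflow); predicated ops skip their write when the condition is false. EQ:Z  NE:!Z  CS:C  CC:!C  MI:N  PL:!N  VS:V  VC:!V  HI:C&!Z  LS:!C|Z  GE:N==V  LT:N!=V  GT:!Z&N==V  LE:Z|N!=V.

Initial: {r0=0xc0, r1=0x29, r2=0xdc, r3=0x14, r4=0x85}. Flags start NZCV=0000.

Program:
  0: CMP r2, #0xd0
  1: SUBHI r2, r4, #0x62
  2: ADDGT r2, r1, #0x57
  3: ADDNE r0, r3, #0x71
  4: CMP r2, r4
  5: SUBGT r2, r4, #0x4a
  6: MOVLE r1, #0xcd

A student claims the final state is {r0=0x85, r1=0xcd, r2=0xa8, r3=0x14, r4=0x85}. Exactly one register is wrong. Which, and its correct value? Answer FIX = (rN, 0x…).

0: ✓ CMP  NZCV=0010
1: ✓ SUBHI  r2←0x23
2: ✓ ADDGT  r2←0x80
3: ✓ ADDNE  r0←0x85
4: ✓ CMP  NZCV=1000
5: · SUBGT
6: ✓ MOVLE  r1←0xcd

FIX = (r2, 0x80)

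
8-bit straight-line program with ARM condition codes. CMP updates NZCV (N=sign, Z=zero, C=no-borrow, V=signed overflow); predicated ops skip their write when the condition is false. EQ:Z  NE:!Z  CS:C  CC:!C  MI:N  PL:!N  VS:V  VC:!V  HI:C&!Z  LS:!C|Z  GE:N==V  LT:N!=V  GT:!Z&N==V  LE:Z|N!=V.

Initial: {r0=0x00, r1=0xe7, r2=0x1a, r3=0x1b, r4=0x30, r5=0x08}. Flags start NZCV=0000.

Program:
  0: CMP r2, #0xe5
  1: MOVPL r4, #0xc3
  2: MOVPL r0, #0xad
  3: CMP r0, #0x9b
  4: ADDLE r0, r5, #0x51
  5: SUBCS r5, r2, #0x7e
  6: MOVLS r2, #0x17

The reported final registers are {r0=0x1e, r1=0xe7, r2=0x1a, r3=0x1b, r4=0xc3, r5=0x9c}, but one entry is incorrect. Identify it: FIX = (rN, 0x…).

FIX = (r0, 0xad)

0: ✓ CMP  NZCV=0000
1: ✓ MOVPL  r4←0xc3
2: ✓ MOVPL  r0←0xad
3: ✓ CMP  NZCV=0010
4: · ADDLE
5: ✓ SUBCS  r5←0x9c
6: · MOVLS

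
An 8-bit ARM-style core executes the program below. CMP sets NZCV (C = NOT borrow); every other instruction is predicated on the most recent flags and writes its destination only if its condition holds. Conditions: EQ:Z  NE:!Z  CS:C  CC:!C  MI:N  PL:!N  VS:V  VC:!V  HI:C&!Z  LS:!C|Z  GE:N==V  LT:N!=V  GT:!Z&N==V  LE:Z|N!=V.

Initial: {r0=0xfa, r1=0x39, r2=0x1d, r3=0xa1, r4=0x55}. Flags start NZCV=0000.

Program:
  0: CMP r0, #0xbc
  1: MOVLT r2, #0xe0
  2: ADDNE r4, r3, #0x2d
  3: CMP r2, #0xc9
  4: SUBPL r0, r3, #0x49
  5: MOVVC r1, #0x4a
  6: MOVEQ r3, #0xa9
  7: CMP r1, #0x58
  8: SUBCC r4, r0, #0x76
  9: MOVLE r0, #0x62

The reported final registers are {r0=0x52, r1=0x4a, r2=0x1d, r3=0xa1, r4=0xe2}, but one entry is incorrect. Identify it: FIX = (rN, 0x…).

[0] flags=0010 → (cmp)
[1] flags=0010 LT?F → skip
[2] flags=0010 NE?T → r4=0xce
[3] flags=0000 → (cmp)
[4] flags=0000 PL?T → r0=0x58
[5] flags=0000 VC?T → r1=0x4a
[6] flags=0000 EQ?F → skip
[7] flags=1000 → (cmp)
[8] flags=1000 CC?T → r4=0xe2
[9] flags=1000 LE?T → r0=0x62

FIX = (r0, 0x62)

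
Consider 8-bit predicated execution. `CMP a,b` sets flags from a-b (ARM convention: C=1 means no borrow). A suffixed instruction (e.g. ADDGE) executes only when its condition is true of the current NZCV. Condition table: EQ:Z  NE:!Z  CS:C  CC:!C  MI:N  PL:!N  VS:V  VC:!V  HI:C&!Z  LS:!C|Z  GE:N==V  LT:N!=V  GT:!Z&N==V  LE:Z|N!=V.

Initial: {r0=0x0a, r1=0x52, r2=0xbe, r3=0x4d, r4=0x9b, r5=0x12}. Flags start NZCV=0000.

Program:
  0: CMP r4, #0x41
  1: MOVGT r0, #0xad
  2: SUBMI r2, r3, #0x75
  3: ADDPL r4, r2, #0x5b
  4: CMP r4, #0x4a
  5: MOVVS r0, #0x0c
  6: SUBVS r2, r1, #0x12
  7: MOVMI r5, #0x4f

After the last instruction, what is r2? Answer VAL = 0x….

[0] flags=0011 → (cmp)
[1] flags=0011 GT?F → skip
[2] flags=0011 MI?F → skip
[3] flags=0011 PL?T → r4=0x19
[4] flags=1000 → (cmp)
[5] flags=1000 VS?F → skip
[6] flags=1000 VS?F → skip
[7] flags=1000 MI?T → r5=0x4f

VAL = 0xbe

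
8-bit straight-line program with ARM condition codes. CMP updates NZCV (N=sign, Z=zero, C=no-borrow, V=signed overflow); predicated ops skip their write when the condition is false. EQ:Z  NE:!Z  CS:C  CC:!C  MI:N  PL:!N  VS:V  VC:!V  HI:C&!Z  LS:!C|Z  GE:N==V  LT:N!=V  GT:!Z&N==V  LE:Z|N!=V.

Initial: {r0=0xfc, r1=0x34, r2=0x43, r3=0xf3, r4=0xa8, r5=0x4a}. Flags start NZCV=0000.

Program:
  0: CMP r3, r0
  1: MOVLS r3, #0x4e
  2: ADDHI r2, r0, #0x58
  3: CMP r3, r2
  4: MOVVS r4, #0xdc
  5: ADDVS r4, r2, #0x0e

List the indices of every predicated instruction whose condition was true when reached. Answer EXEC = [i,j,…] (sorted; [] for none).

[0] flags=1000 → (cmp)
[1] flags=1000 LS?T → r3=0x4e
[2] flags=1000 HI?F → skip
[3] flags=0010 → (cmp)
[4] flags=0010 VS?F → skip
[5] flags=0010 VS?F → skip

EXEC = [1]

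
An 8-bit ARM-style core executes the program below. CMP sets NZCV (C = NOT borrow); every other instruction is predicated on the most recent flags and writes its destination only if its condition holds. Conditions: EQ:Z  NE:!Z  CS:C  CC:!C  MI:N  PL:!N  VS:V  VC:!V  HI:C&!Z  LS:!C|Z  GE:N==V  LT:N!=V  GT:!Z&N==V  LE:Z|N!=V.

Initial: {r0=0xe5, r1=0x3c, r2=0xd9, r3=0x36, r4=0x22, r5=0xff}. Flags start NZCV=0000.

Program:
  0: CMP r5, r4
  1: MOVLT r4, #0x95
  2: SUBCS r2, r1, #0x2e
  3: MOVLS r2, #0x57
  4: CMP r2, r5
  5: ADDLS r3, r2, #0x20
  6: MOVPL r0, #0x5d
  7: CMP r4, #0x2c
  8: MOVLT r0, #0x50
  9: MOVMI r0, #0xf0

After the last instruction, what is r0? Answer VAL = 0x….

[0] flags=1010 → (cmp)
[1] flags=1010 LT?T → r4=0x95
[2] flags=1010 CS?T → r2=0x0e
[3] flags=1010 LS?F → skip
[4] flags=0000 → (cmp)
[5] flags=0000 LS?T → r3=0x2e
[6] flags=0000 PL?T → r0=0x5d
[7] flags=0011 → (cmp)
[8] flags=0011 LT?T → r0=0x50
[9] flags=0011 MI?F → skip

VAL = 0x50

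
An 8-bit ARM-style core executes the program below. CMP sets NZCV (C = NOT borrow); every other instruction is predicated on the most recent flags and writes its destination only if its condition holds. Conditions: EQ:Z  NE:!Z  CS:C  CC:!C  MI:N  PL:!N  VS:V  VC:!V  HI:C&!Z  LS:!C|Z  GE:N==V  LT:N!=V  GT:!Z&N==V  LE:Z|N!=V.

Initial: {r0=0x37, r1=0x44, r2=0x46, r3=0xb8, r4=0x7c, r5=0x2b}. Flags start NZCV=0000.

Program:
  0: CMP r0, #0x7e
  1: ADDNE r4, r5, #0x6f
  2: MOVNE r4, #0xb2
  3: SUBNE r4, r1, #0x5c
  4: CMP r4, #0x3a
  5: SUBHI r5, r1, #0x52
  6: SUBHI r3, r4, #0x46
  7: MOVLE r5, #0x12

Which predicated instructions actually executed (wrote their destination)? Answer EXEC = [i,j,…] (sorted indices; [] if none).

0: ✓ CMP  NZCV=1000
1: ✓ ADDNE  r4←0x9a
2: ✓ MOVNE  r4←0xb2
3: ✓ SUBNE  r4←0xe8
4: ✓ CMP  NZCV=1010
5: ✓ SUBHI  r5←0xf2
6: ✓ SUBHI  r3←0xa2
7: ✓ MOVLE  r5←0x12

EXEC = [1,2,3,5,6,7]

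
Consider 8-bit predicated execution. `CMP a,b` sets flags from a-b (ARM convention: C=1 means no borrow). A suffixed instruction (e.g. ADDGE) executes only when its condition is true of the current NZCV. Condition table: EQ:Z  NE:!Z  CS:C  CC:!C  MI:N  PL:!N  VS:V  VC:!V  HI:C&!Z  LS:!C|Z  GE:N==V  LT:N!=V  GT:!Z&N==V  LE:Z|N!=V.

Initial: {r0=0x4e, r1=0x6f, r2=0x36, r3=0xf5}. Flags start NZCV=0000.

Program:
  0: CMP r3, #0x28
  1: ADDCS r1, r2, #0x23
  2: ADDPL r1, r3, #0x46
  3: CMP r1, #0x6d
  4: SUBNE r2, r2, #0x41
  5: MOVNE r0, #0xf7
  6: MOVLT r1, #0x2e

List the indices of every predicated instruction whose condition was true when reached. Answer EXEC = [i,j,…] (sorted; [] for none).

0: ✓ CMP  NZCV=1010
1: ✓ ADDCS  r1←0x59
2: · ADDPL
3: ✓ CMP  NZCV=1000
4: ✓ SUBNE  r2←0xf5
5: ✓ MOVNE  r0←0xf7
6: ✓ MOVLT  r1←0x2e

EXEC = [1,4,5,6]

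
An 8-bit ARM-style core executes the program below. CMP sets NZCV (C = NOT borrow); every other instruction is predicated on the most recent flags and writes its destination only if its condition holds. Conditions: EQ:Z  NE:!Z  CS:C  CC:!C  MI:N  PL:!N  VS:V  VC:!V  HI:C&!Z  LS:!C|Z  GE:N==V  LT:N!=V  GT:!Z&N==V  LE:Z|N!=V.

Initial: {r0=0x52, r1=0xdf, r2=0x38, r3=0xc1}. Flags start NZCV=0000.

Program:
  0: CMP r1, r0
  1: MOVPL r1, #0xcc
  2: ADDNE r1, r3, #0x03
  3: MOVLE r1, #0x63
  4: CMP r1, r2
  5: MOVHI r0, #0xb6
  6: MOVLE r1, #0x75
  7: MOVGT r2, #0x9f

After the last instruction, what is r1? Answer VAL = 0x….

0: ✓ CMP  NZCV=1010
1: · MOVPL
2: ✓ ADDNE  r1←0xc4
3: ✓ MOVLE  r1←0x63
4: ✓ CMP  NZCV=0010
5: ✓ MOVHI  r0←0xb6
6: · MOVLE
7: ✓ MOVGT  r2←0x9f

VAL = 0x63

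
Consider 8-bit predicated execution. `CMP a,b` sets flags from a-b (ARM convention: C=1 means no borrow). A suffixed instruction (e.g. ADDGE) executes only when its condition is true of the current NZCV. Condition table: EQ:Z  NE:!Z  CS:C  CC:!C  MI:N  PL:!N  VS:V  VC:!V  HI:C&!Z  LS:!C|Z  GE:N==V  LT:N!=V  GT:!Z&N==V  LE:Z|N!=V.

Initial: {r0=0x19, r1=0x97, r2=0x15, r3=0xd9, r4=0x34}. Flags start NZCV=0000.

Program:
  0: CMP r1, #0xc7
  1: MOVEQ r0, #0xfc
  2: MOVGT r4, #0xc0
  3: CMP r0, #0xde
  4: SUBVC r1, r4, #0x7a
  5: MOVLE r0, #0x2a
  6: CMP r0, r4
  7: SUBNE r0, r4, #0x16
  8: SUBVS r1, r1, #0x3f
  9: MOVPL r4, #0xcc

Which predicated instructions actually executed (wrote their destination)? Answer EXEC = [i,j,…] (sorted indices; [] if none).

[0] flags=1000 → (cmp)
[1] flags=1000 EQ?F → skip
[2] flags=1000 GT?F → skip
[3] flags=0000 → (cmp)
[4] flags=0000 VC?T → r1=0xba
[5] flags=0000 LE?F → skip
[6] flags=1000 → (cmp)
[7] flags=1000 NE?T → r0=0x1e
[8] flags=1000 VS?F → skip
[9] flags=1000 PL?F → skip

EXEC = [4,7]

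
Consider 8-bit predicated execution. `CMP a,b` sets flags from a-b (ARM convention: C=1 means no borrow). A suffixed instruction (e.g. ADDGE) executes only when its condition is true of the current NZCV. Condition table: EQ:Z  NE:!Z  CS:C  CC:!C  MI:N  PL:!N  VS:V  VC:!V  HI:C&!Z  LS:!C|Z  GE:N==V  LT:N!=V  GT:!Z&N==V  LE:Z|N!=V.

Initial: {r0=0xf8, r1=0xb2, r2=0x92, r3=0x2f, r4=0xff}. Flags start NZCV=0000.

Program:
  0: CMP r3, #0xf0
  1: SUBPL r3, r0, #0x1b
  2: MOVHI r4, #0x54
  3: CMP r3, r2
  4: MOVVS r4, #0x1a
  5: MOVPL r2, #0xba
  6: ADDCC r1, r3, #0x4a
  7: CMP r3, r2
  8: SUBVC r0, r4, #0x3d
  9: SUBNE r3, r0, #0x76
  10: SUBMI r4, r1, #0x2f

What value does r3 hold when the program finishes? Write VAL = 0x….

0: ✓ CMP  NZCV=0000
1: ✓ SUBPL  r3←0xdd
2: · MOVHI
3: ✓ CMP  NZCV=0010
4: · MOVVS
5: ✓ MOVPL  r2←0xba
6: · ADDCC
7: ✓ CMP  NZCV=0010
8: ✓ SUBVC  r0←0xc2
9: ✓ SUBNE  r3←0x4c
10: · SUBMI

VAL = 0x4c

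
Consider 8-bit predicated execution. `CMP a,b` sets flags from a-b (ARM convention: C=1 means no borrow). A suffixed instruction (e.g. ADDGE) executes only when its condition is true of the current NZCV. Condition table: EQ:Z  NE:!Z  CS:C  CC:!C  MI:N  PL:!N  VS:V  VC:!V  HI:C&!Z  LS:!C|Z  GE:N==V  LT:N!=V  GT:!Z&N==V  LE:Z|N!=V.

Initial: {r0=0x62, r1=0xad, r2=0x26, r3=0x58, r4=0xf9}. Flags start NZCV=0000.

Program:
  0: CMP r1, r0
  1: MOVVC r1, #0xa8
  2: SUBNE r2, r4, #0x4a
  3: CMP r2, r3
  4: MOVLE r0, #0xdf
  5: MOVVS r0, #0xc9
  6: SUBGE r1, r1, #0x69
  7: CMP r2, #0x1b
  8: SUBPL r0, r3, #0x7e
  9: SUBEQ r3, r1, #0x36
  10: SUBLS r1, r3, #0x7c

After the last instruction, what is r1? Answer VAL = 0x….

0: ✓ CMP  NZCV=0011
1: · MOVVC
2: ✓ SUBNE  r2←0xaf
3: ✓ CMP  NZCV=0011
4: ✓ MOVLE  r0←0xdf
5: ✓ MOVVS  r0←0xc9
6: · SUBGE
7: ✓ CMP  NZCV=1010
8: · SUBPL
9: · SUBEQ
10: · SUBLS

VAL = 0xad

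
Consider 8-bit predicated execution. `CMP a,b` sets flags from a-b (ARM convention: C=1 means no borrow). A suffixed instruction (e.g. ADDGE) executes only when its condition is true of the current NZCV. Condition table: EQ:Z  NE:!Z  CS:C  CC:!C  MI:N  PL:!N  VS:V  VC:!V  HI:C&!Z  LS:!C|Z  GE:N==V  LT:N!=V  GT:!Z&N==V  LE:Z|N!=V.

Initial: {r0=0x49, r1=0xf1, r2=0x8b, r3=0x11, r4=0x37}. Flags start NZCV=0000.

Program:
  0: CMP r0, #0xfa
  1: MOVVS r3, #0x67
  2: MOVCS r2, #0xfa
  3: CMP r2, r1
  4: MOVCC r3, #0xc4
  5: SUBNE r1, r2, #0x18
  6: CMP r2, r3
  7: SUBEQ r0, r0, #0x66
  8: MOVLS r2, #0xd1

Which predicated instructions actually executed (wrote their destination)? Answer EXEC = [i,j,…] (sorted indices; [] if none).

EXEC = [4,5,8]

0: ✓ CMP  NZCV=0000
1: · MOVVS
2: · MOVCS
3: ✓ CMP  NZCV=1000
4: ✓ MOVCC  r3←0xc4
5: ✓ SUBNE  r1←0x73
6: ✓ CMP  NZCV=1000
7: · SUBEQ
8: ✓ MOVLS  r2←0xd1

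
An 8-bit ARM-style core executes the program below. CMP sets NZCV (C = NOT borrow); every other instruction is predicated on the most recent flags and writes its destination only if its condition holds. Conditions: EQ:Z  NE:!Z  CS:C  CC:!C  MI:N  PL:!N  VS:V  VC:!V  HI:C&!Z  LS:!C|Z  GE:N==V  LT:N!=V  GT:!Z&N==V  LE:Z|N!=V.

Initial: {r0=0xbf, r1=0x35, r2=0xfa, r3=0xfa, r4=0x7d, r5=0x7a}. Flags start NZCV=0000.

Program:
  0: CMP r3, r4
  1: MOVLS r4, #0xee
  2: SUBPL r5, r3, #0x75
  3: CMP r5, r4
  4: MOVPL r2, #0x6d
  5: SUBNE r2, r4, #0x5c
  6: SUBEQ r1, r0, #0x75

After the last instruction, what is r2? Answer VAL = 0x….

VAL = 0x21

[0] flags=0011 → (cmp)
[1] flags=0011 LS?F → skip
[2] flags=0011 PL?T → r5=0x85
[3] flags=0011 → (cmp)
[4] flags=0011 PL?T → r2=0x6d
[5] flags=0011 NE?T → r2=0x21
[6] flags=0011 EQ?F → skip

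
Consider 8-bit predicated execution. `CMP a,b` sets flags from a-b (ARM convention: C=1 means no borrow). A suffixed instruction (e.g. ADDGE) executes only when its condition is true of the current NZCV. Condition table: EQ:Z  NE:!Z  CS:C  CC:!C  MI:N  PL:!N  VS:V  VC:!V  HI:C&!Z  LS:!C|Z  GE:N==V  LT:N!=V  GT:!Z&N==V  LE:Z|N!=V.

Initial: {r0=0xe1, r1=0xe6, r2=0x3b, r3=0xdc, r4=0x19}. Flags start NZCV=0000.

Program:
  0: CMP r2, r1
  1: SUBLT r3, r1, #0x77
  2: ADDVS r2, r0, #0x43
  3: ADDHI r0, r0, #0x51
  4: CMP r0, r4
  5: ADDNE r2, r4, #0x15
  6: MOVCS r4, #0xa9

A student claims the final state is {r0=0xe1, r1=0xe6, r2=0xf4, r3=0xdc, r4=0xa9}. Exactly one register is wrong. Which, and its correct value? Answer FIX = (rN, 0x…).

0: ✓ CMP  NZCV=0000
1: · SUBLT
2: · ADDVS
3: · ADDHI
4: ✓ CMP  NZCV=1010
5: ✓ ADDNE  r2←0x2e
6: ✓ MOVCS  r4←0xa9

FIX = (r2, 0x2e)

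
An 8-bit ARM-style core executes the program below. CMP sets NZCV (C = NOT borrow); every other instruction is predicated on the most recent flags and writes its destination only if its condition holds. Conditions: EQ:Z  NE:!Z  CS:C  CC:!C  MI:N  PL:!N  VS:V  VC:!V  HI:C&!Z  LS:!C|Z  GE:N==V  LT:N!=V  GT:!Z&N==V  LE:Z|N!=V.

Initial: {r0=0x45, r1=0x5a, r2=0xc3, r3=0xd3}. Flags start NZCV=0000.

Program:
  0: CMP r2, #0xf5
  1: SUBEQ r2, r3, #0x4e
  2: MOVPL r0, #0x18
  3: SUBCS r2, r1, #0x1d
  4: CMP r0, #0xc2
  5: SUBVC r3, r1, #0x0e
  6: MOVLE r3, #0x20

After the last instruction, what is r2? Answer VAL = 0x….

[0] flags=1000 → (cmp)
[1] flags=1000 EQ?F → skip
[2] flags=1000 PL?F → skip
[3] flags=1000 CS?F → skip
[4] flags=1001 → (cmp)
[5] flags=1001 VC?F → skip
[6] flags=1001 LE?F → skip

VAL = 0xc3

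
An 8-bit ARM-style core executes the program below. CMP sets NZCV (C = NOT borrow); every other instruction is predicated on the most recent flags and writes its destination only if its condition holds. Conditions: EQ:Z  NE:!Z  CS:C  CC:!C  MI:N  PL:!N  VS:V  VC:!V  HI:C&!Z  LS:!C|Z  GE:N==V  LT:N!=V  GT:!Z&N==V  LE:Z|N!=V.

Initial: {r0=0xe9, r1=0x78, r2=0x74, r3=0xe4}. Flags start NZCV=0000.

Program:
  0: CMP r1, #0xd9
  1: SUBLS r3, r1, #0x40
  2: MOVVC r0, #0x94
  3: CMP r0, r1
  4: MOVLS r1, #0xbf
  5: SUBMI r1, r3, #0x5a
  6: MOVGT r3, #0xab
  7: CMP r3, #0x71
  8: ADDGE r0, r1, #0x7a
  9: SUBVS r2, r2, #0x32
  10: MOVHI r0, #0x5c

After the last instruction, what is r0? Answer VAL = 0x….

VAL = 0xe9

[0] flags=1001 → (cmp)
[1] flags=1001 LS?T → r3=0x38
[2] flags=1001 VC?F → skip
[3] flags=0011 → (cmp)
[4] flags=0011 LS?F → skip
[5] flags=0011 MI?F → skip
[6] flags=0011 GT?F → skip
[7] flags=1000 → (cmp)
[8] flags=1000 GE?F → skip
[9] flags=1000 VS?F → skip
[10] flags=1000 HI?F → skip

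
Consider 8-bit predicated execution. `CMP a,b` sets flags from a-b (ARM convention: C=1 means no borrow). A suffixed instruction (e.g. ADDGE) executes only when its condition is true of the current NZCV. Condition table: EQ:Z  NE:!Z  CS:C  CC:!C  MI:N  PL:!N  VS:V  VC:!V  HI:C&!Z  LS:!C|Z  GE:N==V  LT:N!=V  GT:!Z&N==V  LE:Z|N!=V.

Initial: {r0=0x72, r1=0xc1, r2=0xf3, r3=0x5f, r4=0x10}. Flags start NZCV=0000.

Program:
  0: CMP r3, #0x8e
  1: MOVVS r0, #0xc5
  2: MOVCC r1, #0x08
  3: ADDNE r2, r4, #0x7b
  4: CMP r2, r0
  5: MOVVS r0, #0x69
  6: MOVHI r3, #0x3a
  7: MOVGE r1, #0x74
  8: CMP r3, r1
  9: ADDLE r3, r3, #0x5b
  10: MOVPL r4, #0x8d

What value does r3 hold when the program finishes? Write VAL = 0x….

0: ✓ CMP  NZCV=1001
1: ✓ MOVVS  r0←0xc5
2: ✓ MOVCC  r1←0x08
3: ✓ ADDNE  r2←0x8b
4: ✓ CMP  NZCV=1000
5: · MOVVS
6: · MOVHI
7: · MOVGE
8: ✓ CMP  NZCV=0010
9: · ADDLE
10: ✓ MOVPL  r4←0x8d

VAL = 0x5f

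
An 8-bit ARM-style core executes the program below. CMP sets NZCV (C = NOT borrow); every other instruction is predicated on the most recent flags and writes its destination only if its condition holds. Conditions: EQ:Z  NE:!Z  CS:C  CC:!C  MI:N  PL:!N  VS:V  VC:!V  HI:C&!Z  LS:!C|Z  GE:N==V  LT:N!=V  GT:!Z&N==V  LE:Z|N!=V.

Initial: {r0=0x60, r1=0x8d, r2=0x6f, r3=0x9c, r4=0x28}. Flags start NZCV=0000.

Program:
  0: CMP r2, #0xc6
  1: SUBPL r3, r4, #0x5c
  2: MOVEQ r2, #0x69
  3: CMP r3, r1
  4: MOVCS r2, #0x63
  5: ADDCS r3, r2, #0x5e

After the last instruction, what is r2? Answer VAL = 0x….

VAL = 0x63

[0] flags=1001 → (cmp)
[1] flags=1001 PL?F → skip
[2] flags=1001 EQ?F → skip
[3] flags=0010 → (cmp)
[4] flags=0010 CS?T → r2=0x63
[5] flags=0010 CS?T → r3=0xc1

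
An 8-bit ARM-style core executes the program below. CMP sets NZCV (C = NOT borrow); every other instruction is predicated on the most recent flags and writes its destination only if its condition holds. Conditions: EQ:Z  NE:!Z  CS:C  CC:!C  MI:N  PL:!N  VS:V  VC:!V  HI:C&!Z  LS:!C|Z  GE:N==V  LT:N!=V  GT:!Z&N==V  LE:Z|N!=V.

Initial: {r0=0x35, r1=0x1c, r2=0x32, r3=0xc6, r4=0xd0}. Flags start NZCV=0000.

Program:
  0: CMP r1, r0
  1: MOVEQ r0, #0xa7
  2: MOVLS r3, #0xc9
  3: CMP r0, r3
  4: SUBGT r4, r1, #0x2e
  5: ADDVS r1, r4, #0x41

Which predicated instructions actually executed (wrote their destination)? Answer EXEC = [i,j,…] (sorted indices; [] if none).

EXEC = [2,4]

0: ✓ CMP  NZCV=1000
1: · MOVEQ
2: ✓ MOVLS  r3←0xc9
3: ✓ CMP  NZCV=0000
4: ✓ SUBGT  r4←0xee
5: · ADDVS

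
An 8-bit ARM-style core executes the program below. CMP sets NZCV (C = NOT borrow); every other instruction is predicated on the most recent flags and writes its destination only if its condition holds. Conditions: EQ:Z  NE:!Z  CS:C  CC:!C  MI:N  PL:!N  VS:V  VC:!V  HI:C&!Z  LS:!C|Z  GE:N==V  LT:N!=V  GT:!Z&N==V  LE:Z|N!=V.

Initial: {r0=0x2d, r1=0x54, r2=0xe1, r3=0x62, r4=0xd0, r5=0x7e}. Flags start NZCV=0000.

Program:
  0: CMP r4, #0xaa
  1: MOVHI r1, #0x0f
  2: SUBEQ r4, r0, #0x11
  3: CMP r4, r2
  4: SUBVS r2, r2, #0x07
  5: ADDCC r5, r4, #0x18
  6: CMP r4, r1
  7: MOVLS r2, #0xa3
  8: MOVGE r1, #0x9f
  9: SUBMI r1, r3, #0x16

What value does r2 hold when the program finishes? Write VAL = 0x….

[0] flags=0010 → (cmp)
[1] flags=0010 HI?T → r1=0x0f
[2] flags=0010 EQ?F → skip
[3] flags=1000 → (cmp)
[4] flags=1000 VS?F → skip
[5] flags=1000 CC?T → r5=0xe8
[6] flags=1010 → (cmp)
[7] flags=1010 LS?F → skip
[8] flags=1010 GE?F → skip
[9] flags=1010 MI?T → r1=0x4c

VAL = 0xe1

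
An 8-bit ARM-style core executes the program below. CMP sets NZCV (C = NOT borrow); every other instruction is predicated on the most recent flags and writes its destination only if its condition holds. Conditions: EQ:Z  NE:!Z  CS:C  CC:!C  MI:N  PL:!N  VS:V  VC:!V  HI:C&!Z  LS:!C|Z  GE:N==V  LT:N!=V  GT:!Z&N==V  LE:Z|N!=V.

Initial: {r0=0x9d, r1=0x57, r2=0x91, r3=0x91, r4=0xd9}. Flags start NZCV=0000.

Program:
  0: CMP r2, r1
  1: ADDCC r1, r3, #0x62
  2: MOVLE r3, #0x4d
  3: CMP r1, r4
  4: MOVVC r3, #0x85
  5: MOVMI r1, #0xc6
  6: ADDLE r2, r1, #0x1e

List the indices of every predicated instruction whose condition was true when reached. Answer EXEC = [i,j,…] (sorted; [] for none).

EXEC = [2,4]

[0] flags=0011 → (cmp)
[1] flags=0011 CC?F → skip
[2] flags=0011 LE?T → r3=0x4d
[3] flags=0000 → (cmp)
[4] flags=0000 VC?T → r3=0x85
[5] flags=0000 MI?F → skip
[6] flags=0000 LE?F → skip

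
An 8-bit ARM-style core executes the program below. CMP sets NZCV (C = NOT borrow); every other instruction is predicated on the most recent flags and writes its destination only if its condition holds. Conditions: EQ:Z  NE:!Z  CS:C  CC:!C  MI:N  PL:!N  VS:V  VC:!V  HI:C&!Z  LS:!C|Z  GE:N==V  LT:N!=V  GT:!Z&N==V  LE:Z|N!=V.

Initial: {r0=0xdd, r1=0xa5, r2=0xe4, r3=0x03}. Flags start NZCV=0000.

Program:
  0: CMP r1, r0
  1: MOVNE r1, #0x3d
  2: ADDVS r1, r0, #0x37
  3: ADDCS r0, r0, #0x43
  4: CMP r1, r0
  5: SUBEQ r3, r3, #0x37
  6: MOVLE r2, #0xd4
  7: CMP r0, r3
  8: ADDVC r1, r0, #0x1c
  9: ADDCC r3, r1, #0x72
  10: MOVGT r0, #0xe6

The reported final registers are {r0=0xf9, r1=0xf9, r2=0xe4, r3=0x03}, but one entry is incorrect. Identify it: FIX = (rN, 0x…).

0: ✓ CMP  NZCV=1000
1: ✓ MOVNE  r1←0x3d
2: · ADDVS
3: · ADDCS
4: ✓ CMP  NZCV=0000
5: · SUBEQ
6: · MOVLE
7: ✓ CMP  NZCV=1010
8: ✓ ADDVC  r1←0xf9
9: · ADDCC
10: · MOVGT

FIX = (r0, 0xdd)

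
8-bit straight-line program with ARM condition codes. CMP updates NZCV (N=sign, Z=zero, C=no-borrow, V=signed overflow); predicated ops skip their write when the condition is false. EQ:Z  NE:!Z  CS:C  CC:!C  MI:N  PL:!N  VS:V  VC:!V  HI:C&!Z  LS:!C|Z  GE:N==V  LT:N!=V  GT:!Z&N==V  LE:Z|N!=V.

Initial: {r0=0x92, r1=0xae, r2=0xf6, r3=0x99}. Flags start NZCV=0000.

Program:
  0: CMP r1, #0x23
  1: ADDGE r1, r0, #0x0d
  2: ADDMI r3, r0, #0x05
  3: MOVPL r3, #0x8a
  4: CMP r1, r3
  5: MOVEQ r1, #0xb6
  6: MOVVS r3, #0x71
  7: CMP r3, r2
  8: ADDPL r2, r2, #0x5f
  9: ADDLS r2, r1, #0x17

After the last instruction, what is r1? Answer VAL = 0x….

VAL = 0xae

[0] flags=1010 → (cmp)
[1] flags=1010 GE?F → skip
[2] flags=1010 MI?T → r3=0x97
[3] flags=1010 PL?F → skip
[4] flags=0010 → (cmp)
[5] flags=0010 EQ?F → skip
[6] flags=0010 VS?F → skip
[7] flags=1000 → (cmp)
[8] flags=1000 PL?F → skip
[9] flags=1000 LS?T → r2=0xc5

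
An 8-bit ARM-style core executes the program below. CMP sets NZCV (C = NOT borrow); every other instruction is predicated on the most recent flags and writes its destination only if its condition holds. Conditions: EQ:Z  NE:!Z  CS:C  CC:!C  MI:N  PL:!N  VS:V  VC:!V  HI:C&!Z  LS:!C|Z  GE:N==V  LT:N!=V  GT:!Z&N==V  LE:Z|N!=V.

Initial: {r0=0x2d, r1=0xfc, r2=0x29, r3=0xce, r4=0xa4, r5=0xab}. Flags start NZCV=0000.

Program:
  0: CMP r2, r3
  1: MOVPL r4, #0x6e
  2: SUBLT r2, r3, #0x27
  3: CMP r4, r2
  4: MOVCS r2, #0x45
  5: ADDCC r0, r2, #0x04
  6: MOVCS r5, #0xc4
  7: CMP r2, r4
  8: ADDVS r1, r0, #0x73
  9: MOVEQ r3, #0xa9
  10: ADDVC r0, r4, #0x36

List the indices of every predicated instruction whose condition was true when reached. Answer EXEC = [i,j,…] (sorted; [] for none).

0: ✓ CMP  NZCV=0000
1: ✓ MOVPL  r4←0x6e
2: · SUBLT
3: ✓ CMP  NZCV=0010
4: ✓ MOVCS  r2←0x45
5: · ADDCC
6: ✓ MOVCS  r5←0xc4
7: ✓ CMP  NZCV=1000
8: · ADDVS
9: · MOVEQ
10: ✓ ADDVC  r0←0xa4

EXEC = [1,4,6,10]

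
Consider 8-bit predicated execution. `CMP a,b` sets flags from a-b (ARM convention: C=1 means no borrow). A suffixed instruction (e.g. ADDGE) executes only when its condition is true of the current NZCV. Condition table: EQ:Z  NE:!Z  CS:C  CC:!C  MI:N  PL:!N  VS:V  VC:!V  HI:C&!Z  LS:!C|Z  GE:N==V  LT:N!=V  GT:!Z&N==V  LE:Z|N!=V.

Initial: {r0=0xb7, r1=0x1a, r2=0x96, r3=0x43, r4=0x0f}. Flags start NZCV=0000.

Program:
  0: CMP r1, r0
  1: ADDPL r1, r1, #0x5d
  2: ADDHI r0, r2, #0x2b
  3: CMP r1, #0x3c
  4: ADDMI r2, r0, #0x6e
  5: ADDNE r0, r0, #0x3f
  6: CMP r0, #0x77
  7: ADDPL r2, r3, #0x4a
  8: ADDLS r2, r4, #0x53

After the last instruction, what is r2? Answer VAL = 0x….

0: ✓ CMP  NZCV=0000
1: ✓ ADDPL  r1←0x77
2: · ADDHI
3: ✓ CMP  NZCV=0010
4: · ADDMI
5: ✓ ADDNE  r0←0xf6
6: ✓ CMP  NZCV=0011
7: ✓ ADDPL  r2←0x8d
8: · ADDLS

VAL = 0x8d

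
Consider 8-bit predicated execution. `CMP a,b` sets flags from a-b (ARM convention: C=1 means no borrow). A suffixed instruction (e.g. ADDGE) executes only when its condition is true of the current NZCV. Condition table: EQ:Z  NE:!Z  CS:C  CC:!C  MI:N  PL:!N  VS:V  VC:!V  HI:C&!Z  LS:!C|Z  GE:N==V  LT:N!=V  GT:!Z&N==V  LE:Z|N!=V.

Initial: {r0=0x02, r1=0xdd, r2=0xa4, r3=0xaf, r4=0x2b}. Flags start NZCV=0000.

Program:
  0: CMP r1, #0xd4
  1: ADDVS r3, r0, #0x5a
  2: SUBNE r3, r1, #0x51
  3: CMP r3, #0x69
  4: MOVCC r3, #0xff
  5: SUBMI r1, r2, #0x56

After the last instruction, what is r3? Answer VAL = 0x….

VAL = 0x8c

[0] flags=0010 → (cmp)
[1] flags=0010 VS?F → skip
[2] flags=0010 NE?T → r3=0x8c
[3] flags=0011 → (cmp)
[4] flags=0011 CC?F → skip
[5] flags=0011 MI?F → skip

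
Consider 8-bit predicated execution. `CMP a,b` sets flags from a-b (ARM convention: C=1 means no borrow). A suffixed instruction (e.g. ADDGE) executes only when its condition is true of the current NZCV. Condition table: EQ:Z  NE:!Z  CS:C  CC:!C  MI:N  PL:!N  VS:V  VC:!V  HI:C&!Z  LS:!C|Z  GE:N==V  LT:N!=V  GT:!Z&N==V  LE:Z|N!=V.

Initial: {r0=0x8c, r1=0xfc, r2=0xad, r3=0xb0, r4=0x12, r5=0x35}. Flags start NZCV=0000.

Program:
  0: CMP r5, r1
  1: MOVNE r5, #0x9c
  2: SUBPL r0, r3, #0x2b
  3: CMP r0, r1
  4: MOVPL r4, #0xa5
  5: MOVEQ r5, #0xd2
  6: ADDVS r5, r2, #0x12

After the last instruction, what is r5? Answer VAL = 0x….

[0] flags=0000 → (cmp)
[1] flags=0000 NE?T → r5=0x9c
[2] flags=0000 PL?T → r0=0x85
[3] flags=1000 → (cmp)
[4] flags=1000 PL?F → skip
[5] flags=1000 EQ?F → skip
[6] flags=1000 VS?F → skip

VAL = 0x9c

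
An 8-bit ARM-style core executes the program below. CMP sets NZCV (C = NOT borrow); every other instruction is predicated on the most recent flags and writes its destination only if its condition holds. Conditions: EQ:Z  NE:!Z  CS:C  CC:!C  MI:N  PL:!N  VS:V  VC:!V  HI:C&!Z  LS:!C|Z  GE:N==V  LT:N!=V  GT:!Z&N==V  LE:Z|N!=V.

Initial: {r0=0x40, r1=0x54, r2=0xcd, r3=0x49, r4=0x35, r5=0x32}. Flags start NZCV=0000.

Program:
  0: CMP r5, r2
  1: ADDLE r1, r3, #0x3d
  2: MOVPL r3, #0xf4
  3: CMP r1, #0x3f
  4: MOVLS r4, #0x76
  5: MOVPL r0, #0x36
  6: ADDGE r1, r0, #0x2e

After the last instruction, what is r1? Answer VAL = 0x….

[0] flags=0000 → (cmp)
[1] flags=0000 LE?F → skip
[2] flags=0000 PL?T → r3=0xf4
[3] flags=0010 → (cmp)
[4] flags=0010 LS?F → skip
[5] flags=0010 PL?T → r0=0x36
[6] flags=0010 GE?T → r1=0x64

VAL = 0x64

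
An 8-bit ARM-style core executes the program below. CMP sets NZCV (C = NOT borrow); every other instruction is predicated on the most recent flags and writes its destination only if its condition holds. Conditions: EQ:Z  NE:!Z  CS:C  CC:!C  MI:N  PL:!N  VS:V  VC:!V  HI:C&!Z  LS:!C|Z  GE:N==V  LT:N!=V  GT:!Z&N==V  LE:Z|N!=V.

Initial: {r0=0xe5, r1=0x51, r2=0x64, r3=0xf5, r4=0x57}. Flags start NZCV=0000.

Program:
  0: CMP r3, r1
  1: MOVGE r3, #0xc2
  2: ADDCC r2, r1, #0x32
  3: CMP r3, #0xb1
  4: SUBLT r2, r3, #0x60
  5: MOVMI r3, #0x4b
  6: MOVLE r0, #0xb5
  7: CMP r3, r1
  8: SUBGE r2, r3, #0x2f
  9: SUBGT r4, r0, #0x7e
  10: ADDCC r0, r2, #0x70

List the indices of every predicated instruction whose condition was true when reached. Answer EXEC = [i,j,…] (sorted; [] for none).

[0] flags=1010 → (cmp)
[1] flags=1010 GE?F → skip
[2] flags=1010 CC?F → skip
[3] flags=0010 → (cmp)
[4] flags=0010 LT?F → skip
[5] flags=0010 MI?F → skip
[6] flags=0010 LE?F → skip
[7] flags=1010 → (cmp)
[8] flags=1010 GE?F → skip
[9] flags=1010 GT?F → skip
[10] flags=1010 CC?F → skip

EXEC = []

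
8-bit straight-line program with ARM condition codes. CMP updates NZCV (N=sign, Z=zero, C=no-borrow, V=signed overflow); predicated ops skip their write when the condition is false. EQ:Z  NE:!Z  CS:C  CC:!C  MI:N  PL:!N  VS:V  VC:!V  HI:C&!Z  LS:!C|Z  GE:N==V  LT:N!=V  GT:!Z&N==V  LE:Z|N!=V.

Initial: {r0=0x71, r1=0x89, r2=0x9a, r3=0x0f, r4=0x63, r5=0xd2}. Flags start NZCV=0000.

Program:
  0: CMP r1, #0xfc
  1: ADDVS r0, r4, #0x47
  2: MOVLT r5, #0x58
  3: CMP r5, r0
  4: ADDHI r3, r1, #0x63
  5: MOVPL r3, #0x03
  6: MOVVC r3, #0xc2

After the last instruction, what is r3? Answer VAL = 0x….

VAL = 0xc2

0: ✓ CMP  NZCV=1000
1: · ADDVS
2: ✓ MOVLT  r5←0x58
3: ✓ CMP  NZCV=1000
4: · ADDHI
5: · MOVPL
6: ✓ MOVVC  r3←0xc2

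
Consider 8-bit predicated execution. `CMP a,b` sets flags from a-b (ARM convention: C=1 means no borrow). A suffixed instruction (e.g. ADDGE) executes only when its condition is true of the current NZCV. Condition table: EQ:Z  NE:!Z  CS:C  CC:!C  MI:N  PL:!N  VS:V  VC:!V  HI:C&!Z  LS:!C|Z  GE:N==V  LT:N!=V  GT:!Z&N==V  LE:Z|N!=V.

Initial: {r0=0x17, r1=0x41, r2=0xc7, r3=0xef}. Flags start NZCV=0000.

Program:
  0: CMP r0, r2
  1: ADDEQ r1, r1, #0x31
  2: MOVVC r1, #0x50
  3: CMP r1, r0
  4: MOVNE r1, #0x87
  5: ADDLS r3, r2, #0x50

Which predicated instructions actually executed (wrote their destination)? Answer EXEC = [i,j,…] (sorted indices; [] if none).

0: ✓ CMP  NZCV=0000
1: · ADDEQ
2: ✓ MOVVC  r1←0x50
3: ✓ CMP  NZCV=0010
4: ✓ MOVNE  r1←0x87
5: · ADDLS

EXEC = [2,4]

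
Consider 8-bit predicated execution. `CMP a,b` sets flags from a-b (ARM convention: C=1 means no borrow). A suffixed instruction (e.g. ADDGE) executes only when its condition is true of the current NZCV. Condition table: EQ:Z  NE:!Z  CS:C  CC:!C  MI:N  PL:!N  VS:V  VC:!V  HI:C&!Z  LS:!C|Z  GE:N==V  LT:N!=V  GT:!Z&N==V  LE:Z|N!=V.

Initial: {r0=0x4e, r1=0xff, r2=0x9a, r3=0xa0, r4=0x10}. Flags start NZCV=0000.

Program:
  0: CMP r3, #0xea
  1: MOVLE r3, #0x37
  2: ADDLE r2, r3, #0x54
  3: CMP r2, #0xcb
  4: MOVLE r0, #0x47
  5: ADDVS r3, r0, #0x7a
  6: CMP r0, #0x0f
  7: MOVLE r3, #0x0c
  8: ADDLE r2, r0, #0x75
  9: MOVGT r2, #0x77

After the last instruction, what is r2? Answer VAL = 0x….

VAL = 0x77

[0] flags=1000 → (cmp)
[1] flags=1000 LE?T → r3=0x37
[2] flags=1000 LE?T → r2=0x8b
[3] flags=1000 → (cmp)
[4] flags=1000 LE?T → r0=0x47
[5] flags=1000 VS?F → skip
[6] flags=0010 → (cmp)
[7] flags=0010 LE?F → skip
[8] flags=0010 LE?F → skip
[9] flags=0010 GT?T → r2=0x77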